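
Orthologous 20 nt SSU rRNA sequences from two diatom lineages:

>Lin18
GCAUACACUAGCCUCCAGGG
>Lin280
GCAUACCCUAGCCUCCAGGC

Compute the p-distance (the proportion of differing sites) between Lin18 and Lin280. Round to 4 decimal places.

The sequences differ at positions 7 (A/C), 20 (G/C).
There are 2 differences over 20 sites, so p = 2/20 = 0.1000.

0.1000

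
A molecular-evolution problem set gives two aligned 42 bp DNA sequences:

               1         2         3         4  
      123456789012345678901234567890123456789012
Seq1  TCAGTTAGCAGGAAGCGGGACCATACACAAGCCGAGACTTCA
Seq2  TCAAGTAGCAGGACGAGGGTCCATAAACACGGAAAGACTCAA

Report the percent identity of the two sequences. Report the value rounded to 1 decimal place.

Differing sites — 4:G/A; 5:T/G; 14:A/C; 16:C/A; 20:A/T; 26:C/A; 30:A/C; 32:C/G; 33:C/A; 34:G/A; 40:T/C; 41:C/A.
30 of the 42 sites match, so the percent identity is 30/42 × 100 = 71.4%.

71.4%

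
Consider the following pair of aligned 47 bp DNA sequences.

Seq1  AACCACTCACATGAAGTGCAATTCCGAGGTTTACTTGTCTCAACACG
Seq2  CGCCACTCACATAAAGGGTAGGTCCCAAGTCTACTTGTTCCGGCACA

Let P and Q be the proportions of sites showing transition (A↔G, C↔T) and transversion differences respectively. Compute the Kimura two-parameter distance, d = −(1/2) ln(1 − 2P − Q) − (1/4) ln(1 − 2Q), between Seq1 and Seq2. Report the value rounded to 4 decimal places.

Mismatches occur at site 1 (A/C, transversion), site 2 (A/G, transition), site 13 (G/A, transition), site 17 (T/G, transversion), site 19 (C/T, transition), site 21 (A/G, transition), site 22 (T/G, transversion), site 26 (G/C, transversion), site 28 (G/A, transition), site 31 (T/C, transition), site 39 (C/T, transition), site 40 (T/C, transition), site 42 (A/G, transition), site 43 (A/G, transition), site 47 (G/A, transition).
Of the 15 differences, 11 transitions and 4 transversions over 47 sites: P = 11/47 = 0.234043, Q = 4/47 = 0.085106.
d = −0.5·ln(0.446808) − 0.25·ln(0.829788) = −0.5·(-0.805626) − 0.25·(-0.186585) = 0.4495.

0.4495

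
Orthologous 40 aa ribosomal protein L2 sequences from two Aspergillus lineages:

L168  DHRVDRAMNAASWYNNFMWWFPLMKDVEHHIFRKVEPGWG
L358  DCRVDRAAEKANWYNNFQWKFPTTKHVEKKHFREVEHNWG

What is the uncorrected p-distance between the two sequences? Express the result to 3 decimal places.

0.400

The sequences differ at positions 2 (H/C), 8 (M/A), 9 (N/E), 10 (A/K), 12 (S/N), 18 (M/Q), 20 (W/K), 23 (L/T), 24 (M/T), 26 (D/H), 29 (H/K), 30 (H/K), 31 (I/H), 34 (K/E), 37 (P/H), 38 (G/N).
There are 16 differences over 40 sites, so p = 16/40 = 0.400.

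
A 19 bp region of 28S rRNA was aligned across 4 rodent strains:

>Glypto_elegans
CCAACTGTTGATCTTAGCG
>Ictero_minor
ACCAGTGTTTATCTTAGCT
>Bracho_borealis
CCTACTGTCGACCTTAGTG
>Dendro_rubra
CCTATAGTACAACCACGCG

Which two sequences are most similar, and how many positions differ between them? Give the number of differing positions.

Pairwise Hamming distances:
  Glypto_elegans vs Ictero_minor: 5
  Glypto_elegans vs Bracho_borealis: 4
  Glypto_elegans vs Dendro_rubra: 9
  Ictero_minor vs Bracho_borealis: 8
  Ictero_minor vs Dendro_rubra: 11
  Bracho_borealis vs Dendro_rubra: 9
The smallest is 4, between Glypto_elegans and Bracho_borealis.

4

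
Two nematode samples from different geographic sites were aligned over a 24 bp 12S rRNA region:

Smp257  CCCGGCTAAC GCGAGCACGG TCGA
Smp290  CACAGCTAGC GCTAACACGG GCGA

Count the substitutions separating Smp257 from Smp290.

The sequences differ at positions 2 (C/A), 4 (G/A), 9 (A/G), 13 (G/T), 15 (G/A), 21 (T/G).
That gives 6 mismatches out of 24 aligned sites, so the Hamming distance is 6.

6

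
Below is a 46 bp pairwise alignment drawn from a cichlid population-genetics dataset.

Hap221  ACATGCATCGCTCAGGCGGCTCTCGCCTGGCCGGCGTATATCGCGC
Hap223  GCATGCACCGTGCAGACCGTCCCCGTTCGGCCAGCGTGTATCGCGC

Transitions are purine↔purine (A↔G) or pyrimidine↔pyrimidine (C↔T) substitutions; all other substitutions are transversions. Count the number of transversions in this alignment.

2

Mismatches occur at site 1 (A↔G, transition), site 8 (T↔C, transition), site 11 (C↔T, transition), site 12 (T↔G, transversion), site 16 (G↔A, transition), site 18 (G↔C, transversion), site 20 (C↔T, transition), site 21 (T↔C, transition), site 23 (T↔C, transition), site 26 (C↔T, transition), site 27 (C↔T, transition), site 28 (T↔C, transition), site 33 (G↔A, transition), site 38 (A↔G, transition).
Of the 14 differences, 12 transitions and 2 transversions, so the answer is 2.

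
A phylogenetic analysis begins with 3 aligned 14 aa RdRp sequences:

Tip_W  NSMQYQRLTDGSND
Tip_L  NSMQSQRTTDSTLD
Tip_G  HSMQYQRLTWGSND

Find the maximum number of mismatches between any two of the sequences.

Pairwise Hamming distances:
  Tip_W vs Tip_L: 5
  Tip_W vs Tip_G: 2
  Tip_L vs Tip_G: 7
The largest is 7, between Tip_L and Tip_G.

7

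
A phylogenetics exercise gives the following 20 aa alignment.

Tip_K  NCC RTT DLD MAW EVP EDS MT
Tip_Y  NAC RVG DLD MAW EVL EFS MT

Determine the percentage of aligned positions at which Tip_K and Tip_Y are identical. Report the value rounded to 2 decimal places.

75.00%

Differing sites — 2:C/A; 5:T/V; 6:T/G; 15:P/L; 17:D/F.
15 of the 20 sites match, so the percent identity is 15/20 × 100 = 75.00%.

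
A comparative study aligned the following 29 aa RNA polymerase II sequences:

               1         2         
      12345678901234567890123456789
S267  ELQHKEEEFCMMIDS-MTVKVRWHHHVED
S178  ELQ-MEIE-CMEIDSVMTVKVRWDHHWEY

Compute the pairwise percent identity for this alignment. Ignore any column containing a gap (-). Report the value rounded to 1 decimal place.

76.9%

Excluding the 3 gap columns leaves 26 comparable sites.
Differing sites — 5:K/M; 7:E/I; 12:M/E; 24:H/D; 27:V/W; 29:D/Y.
20 of the 26 comparable sites match, so the percent identity is 20/26 × 100 = 76.9%.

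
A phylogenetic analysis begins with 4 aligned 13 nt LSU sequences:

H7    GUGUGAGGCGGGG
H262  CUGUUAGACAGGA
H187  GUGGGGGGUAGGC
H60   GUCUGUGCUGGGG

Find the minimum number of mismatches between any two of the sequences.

4

Pairwise Hamming distances:
  H7 vs H262: 5
  H7 vs H187: 5
  H7 vs H60: 4
  H262 vs H187: 7
  H262 vs H60: 8
  H187 vs H60: 6
The smallest is 4, between H7 and H60.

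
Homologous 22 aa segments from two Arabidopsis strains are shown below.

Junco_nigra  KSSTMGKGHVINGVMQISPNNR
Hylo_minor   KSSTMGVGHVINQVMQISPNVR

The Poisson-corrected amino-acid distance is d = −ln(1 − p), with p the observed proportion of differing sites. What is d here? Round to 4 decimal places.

Mismatches occur at site 7 (K→V), site 13 (G→Q), site 21 (N→V).
p = 3/22 = 0.136364.
d = −ln(1 − 0.136364) = −ln(0.863636) = 0.1466.

0.1466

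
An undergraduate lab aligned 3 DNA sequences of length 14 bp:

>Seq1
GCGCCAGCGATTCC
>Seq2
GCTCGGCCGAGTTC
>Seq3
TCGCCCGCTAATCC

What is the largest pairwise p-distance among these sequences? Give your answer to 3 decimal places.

Pairwise Hamming distances:
  Seq1 vs Seq2: 6
  Seq1 vs Seq3: 4
  Seq2 vs Seq3: 8
The largest is 8 mismatches, between Seq2 and Seq3; p = 8/14 = 0.571.

0.571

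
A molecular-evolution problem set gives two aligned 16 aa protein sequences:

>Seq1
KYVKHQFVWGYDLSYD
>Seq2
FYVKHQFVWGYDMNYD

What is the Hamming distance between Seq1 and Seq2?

3

Mismatches occur at site 1 (K/F), site 13 (L/M), site 14 (S/N).
That gives 3 mismatches out of 16 aligned sites, so the Hamming distance is 3.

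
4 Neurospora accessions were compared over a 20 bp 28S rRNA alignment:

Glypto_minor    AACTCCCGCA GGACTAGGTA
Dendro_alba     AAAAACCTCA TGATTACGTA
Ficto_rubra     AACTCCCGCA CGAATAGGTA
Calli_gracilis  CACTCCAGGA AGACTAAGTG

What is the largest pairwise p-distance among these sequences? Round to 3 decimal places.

Pairwise Hamming distances:
  Glypto_minor vs Dendro_alba: 7
  Glypto_minor vs Ficto_rubra: 2
  Glypto_minor vs Calli_gracilis: 6
  Dendro_alba vs Ficto_rubra: 7
  Dendro_alba vs Calli_gracilis: 11
  Ficto_rubra vs Calli_gracilis: 7
The largest is 11 mismatches, between Dendro_alba and Calli_gracilis; p = 11/20 = 0.550.

0.550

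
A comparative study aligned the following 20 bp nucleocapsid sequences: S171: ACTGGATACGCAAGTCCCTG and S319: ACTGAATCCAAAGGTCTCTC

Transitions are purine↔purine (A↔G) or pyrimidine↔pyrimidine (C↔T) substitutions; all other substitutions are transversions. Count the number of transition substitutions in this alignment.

Differing sites — 5:G/A (Ti); 8:A/C (Tv); 10:G/A (Ti); 11:C/A (Tv); 13:A/G (Ti); 17:C/T (Ti); 20:G/C (Tv).
Of the 7 differences, 4 transitions and 3 transversions, so the answer is 4.

4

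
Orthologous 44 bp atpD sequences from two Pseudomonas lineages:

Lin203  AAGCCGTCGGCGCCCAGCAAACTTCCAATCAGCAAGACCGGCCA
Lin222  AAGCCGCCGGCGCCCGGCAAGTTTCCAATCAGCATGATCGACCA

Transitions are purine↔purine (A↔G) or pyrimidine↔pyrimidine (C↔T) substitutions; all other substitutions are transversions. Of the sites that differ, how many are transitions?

6

The sequences differ at positions 7 (T/C, transition), 16 (A/G, transition), 21 (A/G, transition), 22 (C/T, transition), 35 (A/T, transversion), 38 (C/T, transition), 41 (G/A, transition).
Of the 7 differences, 6 transitions and 1 transversion, so the answer is 6.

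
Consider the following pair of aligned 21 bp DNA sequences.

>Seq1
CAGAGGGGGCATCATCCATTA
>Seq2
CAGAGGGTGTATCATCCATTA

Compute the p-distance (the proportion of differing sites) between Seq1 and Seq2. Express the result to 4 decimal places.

Mismatches occur at site 8 (G/T), site 10 (C/T).
There are 2 differences over 21 sites, so p = 2/21 = 0.0952.

0.0952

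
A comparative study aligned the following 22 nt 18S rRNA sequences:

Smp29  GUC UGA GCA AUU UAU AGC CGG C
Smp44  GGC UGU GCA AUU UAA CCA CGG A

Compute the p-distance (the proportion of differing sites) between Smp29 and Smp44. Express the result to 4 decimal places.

0.3182

Differing sites — 2:U/G; 6:A/U; 15:U/A; 16:A/C; 17:G/C; 18:C/A; 22:C/A.
There are 7 differences over 22 sites, so p = 7/22 = 0.3182.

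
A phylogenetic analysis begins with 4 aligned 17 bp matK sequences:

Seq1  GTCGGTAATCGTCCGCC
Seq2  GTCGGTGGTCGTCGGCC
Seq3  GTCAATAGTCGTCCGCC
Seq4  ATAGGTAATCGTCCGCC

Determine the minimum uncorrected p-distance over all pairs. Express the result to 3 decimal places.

0.118

Pairwise Hamming distances:
  Seq1 vs Seq2: 3
  Seq1 vs Seq3: 3
  Seq1 vs Seq4: 2
  Seq2 vs Seq3: 4
  Seq2 vs Seq4: 5
  Seq3 vs Seq4: 5
The smallest is 2 mismatches, between Seq1 and Seq4; p = 2/17 = 0.118.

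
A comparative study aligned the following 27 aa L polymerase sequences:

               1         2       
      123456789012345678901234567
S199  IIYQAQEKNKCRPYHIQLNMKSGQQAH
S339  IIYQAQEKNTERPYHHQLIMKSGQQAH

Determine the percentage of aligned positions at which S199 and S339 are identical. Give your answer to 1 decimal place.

85.2%

The sequences differ at positions 10 (K/T), 11 (C/E), 16 (I/H), 19 (N/I).
23 of the 27 sites match, so the percent identity is 23/27 × 100 = 85.2%.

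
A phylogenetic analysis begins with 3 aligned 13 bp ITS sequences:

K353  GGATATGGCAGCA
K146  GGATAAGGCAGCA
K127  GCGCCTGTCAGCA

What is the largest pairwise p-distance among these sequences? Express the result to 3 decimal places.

Pairwise Hamming distances:
  K353 vs K146: 1
  K353 vs K127: 5
  K146 vs K127: 6
The largest is 6 mismatches, between K146 and K127; p = 6/13 = 0.462.

0.462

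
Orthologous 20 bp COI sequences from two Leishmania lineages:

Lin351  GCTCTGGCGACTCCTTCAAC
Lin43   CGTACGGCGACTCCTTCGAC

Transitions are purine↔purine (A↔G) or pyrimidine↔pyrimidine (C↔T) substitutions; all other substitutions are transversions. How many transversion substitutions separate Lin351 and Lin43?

The sequences differ at positions 1 (G/C, transversion), 2 (C/G, transversion), 4 (C/A, transversion), 5 (T/C, transition), 18 (A/G, transition).
Of the 5 differences, 2 transitions and 3 transversions, so the answer is 3.

3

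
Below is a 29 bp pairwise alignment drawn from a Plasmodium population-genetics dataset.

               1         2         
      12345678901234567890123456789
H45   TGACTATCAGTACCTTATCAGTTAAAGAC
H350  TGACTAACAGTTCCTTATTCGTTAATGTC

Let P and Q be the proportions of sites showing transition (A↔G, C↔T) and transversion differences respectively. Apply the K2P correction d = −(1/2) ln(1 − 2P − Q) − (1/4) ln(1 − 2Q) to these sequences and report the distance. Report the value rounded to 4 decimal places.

The sequences differ at positions 7 (T/A, transversion), 12 (A/T, transversion), 19 (C/T, transition), 20 (A/C, transversion), 26 (A/T, transversion), 28 (A/T, transversion).
Of the 6 differences, 1 transition and 5 transversions over 29 sites: P = 1/29 = 0.034483, Q = 5/29 = 0.172414.
d = −0.5·ln(0.758620) − 0.25·ln(0.655172) = −0.5·(-0.276254) − 0.25·(-0.422857) = 0.2438.

0.2438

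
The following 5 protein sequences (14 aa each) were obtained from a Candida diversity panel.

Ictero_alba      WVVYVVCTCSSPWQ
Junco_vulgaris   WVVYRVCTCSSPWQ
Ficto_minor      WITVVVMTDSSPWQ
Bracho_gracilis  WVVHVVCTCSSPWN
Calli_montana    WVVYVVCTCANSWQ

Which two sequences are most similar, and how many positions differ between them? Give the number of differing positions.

Pairwise Hamming distances:
  Ictero_alba vs Junco_vulgaris: 1
  Ictero_alba vs Ficto_minor: 5
  Ictero_alba vs Bracho_gracilis: 2
  Ictero_alba vs Calli_montana: 3
  Junco_vulgaris vs Ficto_minor: 6
  Junco_vulgaris vs Bracho_gracilis: 3
  Junco_vulgaris vs Calli_montana: 4
  Ficto_minor vs Bracho_gracilis: 6
  Ficto_minor vs Calli_montana: 8
  Bracho_gracilis vs Calli_montana: 5
The smallest is 1, between Ictero_alba and Junco_vulgaris.

1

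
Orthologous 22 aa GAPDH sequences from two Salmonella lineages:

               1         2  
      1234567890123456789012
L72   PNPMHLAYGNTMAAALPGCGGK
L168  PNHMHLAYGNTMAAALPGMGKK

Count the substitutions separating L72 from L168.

3

Mismatches occur at site 3 (P↔H), site 19 (C↔M), site 21 (G↔K).
That gives 3 mismatches out of 22 aligned sites, so the Hamming distance is 3.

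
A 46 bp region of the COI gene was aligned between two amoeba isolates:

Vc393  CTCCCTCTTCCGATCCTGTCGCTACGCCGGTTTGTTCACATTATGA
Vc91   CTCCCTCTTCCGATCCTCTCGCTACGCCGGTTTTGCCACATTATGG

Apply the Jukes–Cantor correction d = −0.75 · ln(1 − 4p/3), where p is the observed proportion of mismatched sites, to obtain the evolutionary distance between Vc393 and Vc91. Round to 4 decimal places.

0.1174

Differing sites — 18:G/C; 34:G/T; 35:T/G; 36:T/C; 46:A/G.
p = 5/46 = 0.108696.
d = −0.75 · ln(1 − (4/3)·0.108696) = −0.75 · ln(0.855072) = −0.75 · (-0.156570) = 0.1174.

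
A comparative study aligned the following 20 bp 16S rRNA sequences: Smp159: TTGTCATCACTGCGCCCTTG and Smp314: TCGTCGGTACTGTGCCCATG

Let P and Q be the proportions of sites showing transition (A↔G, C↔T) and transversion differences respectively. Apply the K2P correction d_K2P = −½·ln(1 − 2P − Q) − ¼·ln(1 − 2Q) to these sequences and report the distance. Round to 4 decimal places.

Differing sites — 2:T/C (Ti); 6:A/G (Ti); 7:T/G (Tv); 8:C/T (Ti); 13:C/T (Ti); 18:T/A (Tv).
Of the 6 differences, 4 transitions and 2 transversions over 20 sites: P = 4/20 = 0.200000, Q = 2/20 = 0.100000.
d = −0.5·ln(0.500000) − 0.25·ln(0.800000) = −0.5·(-0.693147) − 0.25·(-0.223144) = 0.4024.

0.4024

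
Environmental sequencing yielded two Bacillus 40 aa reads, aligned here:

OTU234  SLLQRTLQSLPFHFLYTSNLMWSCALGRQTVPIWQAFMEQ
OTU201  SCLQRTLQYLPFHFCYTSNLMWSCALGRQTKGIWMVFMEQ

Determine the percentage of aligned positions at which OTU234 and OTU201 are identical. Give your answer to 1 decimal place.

82.5%

Differing sites — 2:L/C; 9:S/Y; 15:L/C; 31:V/K; 32:P/G; 35:Q/M; 36:A/V.
33 of the 40 sites match, so the percent identity is 33/40 × 100 = 82.5%.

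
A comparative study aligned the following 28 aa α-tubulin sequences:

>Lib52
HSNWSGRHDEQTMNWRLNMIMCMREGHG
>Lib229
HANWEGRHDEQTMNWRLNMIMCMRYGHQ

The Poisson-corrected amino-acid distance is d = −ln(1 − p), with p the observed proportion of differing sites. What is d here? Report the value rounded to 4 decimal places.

Mismatches occur at site 2 (S→A), site 5 (S→E), site 25 (E→Y), site 28 (G→Q).
p = 4/28 = 0.142857.
d = −ln(1 − 0.142857) = −ln(0.857143) = 0.1542.

0.1542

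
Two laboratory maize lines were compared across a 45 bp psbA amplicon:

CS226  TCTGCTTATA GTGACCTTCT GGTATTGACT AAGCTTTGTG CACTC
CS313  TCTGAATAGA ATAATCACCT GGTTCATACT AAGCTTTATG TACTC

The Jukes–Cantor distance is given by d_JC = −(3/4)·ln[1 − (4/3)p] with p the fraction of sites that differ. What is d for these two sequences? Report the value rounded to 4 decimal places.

Differing sites — 5:C/A; 6:T/A; 9:T/G; 11:G/A; 13:G/A; 15:C/T; 17:T/A; 18:T/C; 24:A/T; 25:T/C; 26:T/A; 27:G/T; 38:G/A; 41:C/T.
p = 14/45 = 0.311111.
d = −0.75 · ln(1 − (4/3)·0.311111) = −0.75 · ln(0.585185) = −0.75 · (-0.535827) = 0.4019.

0.4019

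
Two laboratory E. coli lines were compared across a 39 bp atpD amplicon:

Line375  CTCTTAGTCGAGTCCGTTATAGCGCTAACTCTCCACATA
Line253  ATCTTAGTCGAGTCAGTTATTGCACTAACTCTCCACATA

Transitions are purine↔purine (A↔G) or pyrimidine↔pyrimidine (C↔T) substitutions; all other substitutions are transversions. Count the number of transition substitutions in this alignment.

1

The sequences differ at positions 1 (C/A, transversion), 15 (C/A, transversion), 21 (A/T, transversion), 24 (G/A, transition).
Of the 4 differences, 1 transition and 3 transversions, so the answer is 1.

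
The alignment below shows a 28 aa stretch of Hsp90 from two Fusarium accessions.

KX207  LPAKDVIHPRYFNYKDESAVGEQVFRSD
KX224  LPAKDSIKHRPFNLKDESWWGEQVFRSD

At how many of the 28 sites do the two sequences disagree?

7

Differing sites — 6:V/S; 8:H/K; 9:P/H; 11:Y/P; 14:Y/L; 19:A/W; 20:V/W.
That gives 7 mismatches out of 28 aligned sites, so the Hamming distance is 7.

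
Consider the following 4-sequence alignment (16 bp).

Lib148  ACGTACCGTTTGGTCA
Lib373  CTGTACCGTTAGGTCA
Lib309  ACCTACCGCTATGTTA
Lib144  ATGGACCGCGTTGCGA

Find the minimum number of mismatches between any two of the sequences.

3

Pairwise Hamming distances:
  Lib148 vs Lib373: 3
  Lib148 vs Lib309: 5
  Lib148 vs Lib144: 7
  Lib373 vs Lib309: 6
  Lib373 vs Lib144: 8
  Lib309 vs Lib144: 7
The smallest is 3, between Lib148 and Lib373.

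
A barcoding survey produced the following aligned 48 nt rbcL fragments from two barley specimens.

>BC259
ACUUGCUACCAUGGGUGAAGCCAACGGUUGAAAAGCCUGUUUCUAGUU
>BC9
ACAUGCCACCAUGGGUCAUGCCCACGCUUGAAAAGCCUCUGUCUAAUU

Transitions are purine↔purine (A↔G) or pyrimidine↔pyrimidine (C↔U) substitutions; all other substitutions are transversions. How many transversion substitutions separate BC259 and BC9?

Differing sites — 3:U/A (Tv); 7:U/C (Ti); 17:G/C (Tv); 19:A/U (Tv); 23:A/C (Tv); 27:G/C (Tv); 39:G/C (Tv); 41:U/G (Tv); 46:G/A (Ti).
Of the 9 differences, 2 transitions and 7 transversions, so the answer is 7.

7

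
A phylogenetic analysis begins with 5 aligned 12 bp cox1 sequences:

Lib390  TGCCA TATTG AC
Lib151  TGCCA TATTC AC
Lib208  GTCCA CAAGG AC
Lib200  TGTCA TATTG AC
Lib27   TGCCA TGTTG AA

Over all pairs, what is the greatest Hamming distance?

7

Pairwise Hamming distances:
  Lib390 vs Lib151: 1
  Lib390 vs Lib208: 5
  Lib390 vs Lib200: 1
  Lib390 vs Lib27: 2
  Lib151 vs Lib208: 6
  Lib151 vs Lib200: 2
  Lib151 vs Lib27: 3
  Lib208 vs Lib200: 6
  Lib208 vs Lib27: 7
  Lib200 vs Lib27: 3
The largest is 7, between Lib208 and Lib27.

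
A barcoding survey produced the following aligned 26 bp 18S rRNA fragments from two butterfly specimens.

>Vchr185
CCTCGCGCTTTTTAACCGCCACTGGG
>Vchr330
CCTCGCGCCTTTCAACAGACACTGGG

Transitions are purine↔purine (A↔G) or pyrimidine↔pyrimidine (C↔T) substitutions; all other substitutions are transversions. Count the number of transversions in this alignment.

2

Mismatches occur at site 9 (T↔C, transition), site 13 (T↔C, transition), site 17 (C↔A, transversion), site 19 (C↔A, transversion).
Of the 4 differences, 2 transitions and 2 transversions, so the answer is 2.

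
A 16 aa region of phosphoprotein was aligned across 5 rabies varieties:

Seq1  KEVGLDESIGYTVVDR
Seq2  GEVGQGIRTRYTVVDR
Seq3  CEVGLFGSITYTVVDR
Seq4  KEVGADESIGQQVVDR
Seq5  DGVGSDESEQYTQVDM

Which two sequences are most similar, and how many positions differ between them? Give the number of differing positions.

3

Pairwise Hamming distances:
  Seq1 vs Seq2: 7
  Seq1 vs Seq3: 4
  Seq1 vs Seq4: 3
  Seq1 vs Seq5: 7
  Seq2 vs Seq3: 7
  Seq2 vs Seq4: 9
  Seq2 vs Seq5: 10
  Seq3 vs Seq4: 7
  Seq3 vs Seq5: 9
  Seq4 vs Seq5: 9
The smallest is 3, between Seq1 and Seq4.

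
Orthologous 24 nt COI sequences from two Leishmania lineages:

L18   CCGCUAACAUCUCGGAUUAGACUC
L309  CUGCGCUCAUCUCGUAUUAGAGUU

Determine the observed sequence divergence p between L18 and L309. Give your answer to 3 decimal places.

Differing sites — 2:C/U; 5:U/G; 6:A/C; 7:A/U; 15:G/U; 22:C/G; 24:C/U.
There are 7 differences over 24 sites, so p = 7/24 = 0.292.

0.292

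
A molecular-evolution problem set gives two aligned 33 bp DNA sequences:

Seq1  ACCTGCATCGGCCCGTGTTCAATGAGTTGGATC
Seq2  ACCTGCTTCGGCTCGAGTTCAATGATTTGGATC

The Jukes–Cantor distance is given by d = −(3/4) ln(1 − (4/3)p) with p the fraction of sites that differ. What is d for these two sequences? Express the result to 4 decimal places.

0.1322

Differing sites — 7:A/T; 13:C/T; 16:T/A; 26:G/T.
p = 4/33 = 0.121212.
d = −0.75 · ln(1 − (4/3)·0.121212) = −0.75 · ln(0.838384) = −0.75 · (-0.176279) = 0.1322.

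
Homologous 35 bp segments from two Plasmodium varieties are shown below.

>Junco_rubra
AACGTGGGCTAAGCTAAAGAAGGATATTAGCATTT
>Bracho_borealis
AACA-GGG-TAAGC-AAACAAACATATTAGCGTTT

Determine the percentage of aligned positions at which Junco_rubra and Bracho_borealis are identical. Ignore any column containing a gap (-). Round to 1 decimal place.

84.4%

Excluding the 3 gap columns leaves 32 comparable sites.
Mismatches occur at site 4 (G↔A), site 19 (G↔C), site 22 (G↔A), site 23 (G↔C), site 32 (A↔G).
27 of the 32 comparable sites match, so the percent identity is 27/32 × 100 = 84.4%.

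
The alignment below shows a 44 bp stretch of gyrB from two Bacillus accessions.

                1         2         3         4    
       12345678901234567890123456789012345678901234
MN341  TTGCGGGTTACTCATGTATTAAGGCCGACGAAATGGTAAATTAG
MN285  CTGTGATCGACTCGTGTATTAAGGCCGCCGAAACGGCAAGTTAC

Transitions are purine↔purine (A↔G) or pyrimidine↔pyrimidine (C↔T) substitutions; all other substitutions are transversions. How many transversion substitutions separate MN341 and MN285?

Differing sites — 1:T/C (Ti); 4:C/T (Ti); 6:G/A (Ti); 7:G/T (Tv); 8:T/C (Ti); 9:T/G (Tv); 14:A/G (Ti); 28:A/C (Tv); 34:T/C (Ti); 37:T/C (Ti); 40:A/G (Ti); 44:G/C (Tv).
Of the 12 differences, 8 transitions and 4 transversions, so the answer is 4.

4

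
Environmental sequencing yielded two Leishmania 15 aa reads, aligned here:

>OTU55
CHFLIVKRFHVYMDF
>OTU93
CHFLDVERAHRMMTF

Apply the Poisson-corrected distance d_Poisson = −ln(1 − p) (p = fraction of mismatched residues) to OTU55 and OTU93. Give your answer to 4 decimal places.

Differing sites — 5:I/D; 7:K/E; 9:F/A; 11:V/R; 12:Y/M; 14:D/T.
p = 6/15 = 0.400000.
d = −ln(1 − 0.400000) = −ln(0.600000) = 0.5108.

0.5108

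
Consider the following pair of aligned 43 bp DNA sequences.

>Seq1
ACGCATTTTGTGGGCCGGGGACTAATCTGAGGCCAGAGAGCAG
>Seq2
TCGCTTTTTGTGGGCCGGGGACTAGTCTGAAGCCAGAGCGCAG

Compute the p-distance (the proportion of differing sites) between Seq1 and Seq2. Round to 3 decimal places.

0.116

Differing sites — 1:A/T; 5:A/T; 25:A/G; 31:G/A; 39:A/C.
There are 5 differences over 43 sites, so p = 5/43 = 0.116.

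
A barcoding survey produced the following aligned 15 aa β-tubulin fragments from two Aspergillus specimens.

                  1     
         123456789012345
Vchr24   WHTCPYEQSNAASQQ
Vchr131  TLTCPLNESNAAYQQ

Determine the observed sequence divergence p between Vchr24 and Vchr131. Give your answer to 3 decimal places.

0.400

Mismatches occur at site 1 (W/T), site 2 (H/L), site 6 (Y/L), site 7 (E/N), site 8 (Q/E), site 13 (S/Y).
There are 6 differences over 15 sites, so p = 6/15 = 0.400.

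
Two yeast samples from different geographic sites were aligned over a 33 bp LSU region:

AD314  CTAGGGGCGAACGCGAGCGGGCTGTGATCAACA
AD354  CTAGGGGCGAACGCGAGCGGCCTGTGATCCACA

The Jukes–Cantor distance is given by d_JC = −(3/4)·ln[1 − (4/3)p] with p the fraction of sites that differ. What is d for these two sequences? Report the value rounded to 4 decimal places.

Mismatches occur at site 21 (G/C), site 30 (A/C).
p = 2/33 = 0.060606.
d = −0.75 · ln(1 − (4/3)·0.060606) = −0.75 · ln(0.919192) = −0.75 · (-0.084260) = 0.0632.

0.0632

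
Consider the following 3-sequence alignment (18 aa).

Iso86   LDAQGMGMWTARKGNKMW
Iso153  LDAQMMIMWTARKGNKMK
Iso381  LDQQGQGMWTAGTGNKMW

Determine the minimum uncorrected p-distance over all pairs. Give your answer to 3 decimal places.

0.167

Pairwise Hamming distances:
  Iso86 vs Iso153: 3
  Iso86 vs Iso381: 4
  Iso153 vs Iso381: 7
The smallest is 3 mismatches, between Iso86 and Iso153; p = 3/18 = 0.167.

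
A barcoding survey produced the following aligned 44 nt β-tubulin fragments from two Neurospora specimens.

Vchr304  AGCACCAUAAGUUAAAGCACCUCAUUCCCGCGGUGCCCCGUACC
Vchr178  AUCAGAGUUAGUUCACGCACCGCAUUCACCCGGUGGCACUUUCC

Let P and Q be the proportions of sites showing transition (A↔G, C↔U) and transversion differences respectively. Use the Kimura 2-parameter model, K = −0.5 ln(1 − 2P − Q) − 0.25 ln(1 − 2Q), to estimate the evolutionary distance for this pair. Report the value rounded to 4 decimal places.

The sequences differ at positions 2 (G/U, transversion), 5 (C/G, transversion), 6 (C/A, transversion), 7 (A/G, transition), 9 (A/U, transversion), 14 (A/C, transversion), 16 (A/C, transversion), 22 (U/G, transversion), 28 (C/A, transversion), 30 (G/C, transversion), 36 (C/G, transversion), 38 (C/A, transversion), 40 (G/U, transversion), 42 (A/U, transversion).
Of the 14 differences, 1 transition and 13 transversions over 44 sites: P = 1/44 = 0.022727, Q = 13/44 = 0.295455.
d = −0.5·ln(0.659091) − 0.25·ln(0.409090) = −0.5·(-0.416894) − 0.25·(-0.893820) = 0.4319.

0.4319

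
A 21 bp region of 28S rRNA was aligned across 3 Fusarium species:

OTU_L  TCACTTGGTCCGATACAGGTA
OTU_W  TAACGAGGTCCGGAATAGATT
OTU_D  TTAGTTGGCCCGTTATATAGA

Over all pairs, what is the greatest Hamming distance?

Pairwise Hamming distances:
  OTU_L vs OTU_W: 8
  OTU_L vs OTU_D: 8
  OTU_W vs OTU_D: 10
The largest is 10, between OTU_W and OTU_D.

10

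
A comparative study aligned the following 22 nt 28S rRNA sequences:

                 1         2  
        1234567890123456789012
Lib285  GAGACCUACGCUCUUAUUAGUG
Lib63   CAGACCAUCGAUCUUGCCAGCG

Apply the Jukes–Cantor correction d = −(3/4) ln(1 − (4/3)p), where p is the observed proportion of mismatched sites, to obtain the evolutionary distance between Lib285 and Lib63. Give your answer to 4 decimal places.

0.4975

Differing sites — 1:G/C; 7:U/A; 8:A/U; 11:C/A; 16:A/G; 17:U/C; 18:U/C; 21:U/C.
p = 8/22 = 0.363636.
d = −0.75 · ln(1 − (4/3)·0.363636) = −0.75 · ln(0.515152) = −0.75 · (-0.663293) = 0.4975.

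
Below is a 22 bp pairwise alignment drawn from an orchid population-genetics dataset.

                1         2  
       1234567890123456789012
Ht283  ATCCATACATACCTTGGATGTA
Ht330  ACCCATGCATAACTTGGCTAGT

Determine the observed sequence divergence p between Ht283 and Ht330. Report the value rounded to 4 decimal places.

0.3182

Differing sites — 2:T/C; 7:A/G; 12:C/A; 18:A/C; 20:G/A; 21:T/G; 22:A/T.
There are 7 differences over 22 sites, so p = 7/22 = 0.3182.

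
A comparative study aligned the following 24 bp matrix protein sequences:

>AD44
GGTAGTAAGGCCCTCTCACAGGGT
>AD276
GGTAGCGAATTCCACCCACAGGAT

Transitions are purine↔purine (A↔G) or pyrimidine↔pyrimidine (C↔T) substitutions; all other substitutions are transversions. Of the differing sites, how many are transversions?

The sequences differ at positions 6 (T/C, transition), 7 (A/G, transition), 9 (G/A, transition), 10 (G/T, transversion), 11 (C/T, transition), 14 (T/A, transversion), 16 (T/C, transition), 23 (G/A, transition).
Of the 8 differences, 6 transitions and 2 transversions, so the answer is 2.

2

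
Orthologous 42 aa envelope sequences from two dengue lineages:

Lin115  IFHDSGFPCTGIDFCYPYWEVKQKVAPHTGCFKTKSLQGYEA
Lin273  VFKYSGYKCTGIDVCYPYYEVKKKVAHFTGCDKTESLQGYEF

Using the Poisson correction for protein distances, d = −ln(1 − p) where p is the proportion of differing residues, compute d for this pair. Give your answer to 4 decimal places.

Differing sites — 1:I/V; 3:H/K; 4:D/Y; 7:F/Y; 8:P/K; 14:F/V; 19:W/Y; 23:Q/K; 27:P/H; 28:H/F; 32:F/D; 35:K/E; 42:A/F.
p = 13/42 = 0.309524.
d = −ln(1 − 0.309524) = −ln(0.690476) = 0.3704.

0.3704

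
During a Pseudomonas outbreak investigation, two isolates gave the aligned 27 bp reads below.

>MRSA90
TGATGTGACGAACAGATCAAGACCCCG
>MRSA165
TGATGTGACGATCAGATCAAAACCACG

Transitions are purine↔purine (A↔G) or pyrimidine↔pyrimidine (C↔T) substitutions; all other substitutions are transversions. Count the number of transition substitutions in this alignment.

The sequences differ at positions 12 (A/T, transversion), 21 (G/A, transition), 25 (C/A, transversion).
Of the 3 differences, 1 transition and 2 transversions, so the answer is 1.

1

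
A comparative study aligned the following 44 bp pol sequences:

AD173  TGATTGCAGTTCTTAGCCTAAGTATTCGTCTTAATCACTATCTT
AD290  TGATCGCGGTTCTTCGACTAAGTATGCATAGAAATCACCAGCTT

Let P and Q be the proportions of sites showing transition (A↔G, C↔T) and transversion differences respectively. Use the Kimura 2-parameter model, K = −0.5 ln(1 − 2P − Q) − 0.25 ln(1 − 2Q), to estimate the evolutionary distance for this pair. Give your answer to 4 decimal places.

Differing sites — 5:T/C (Ti); 8:A/G (Ti); 15:A/C (Tv); 17:C/A (Tv); 26:T/G (Tv); 28:G/A (Ti); 30:C/A (Tv); 31:T/G (Tv); 32:T/A (Tv); 39:T/C (Ti); 41:T/G (Tv).
Of the 11 differences, 4 transitions and 7 transversions over 44 sites: P = 4/44 = 0.090909, Q = 7/44 = 0.159091.
d = −0.5·ln(0.659091) − 0.25·ln(0.681818) = −0.5·(-0.416894) − 0.25·(-0.382993) = 0.3042.

0.3042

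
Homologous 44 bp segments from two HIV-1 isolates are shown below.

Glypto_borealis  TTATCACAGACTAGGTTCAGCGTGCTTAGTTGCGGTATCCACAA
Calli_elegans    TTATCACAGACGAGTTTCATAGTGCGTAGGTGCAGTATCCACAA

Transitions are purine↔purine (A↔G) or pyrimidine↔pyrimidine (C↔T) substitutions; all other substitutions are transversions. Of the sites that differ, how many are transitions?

1

Differing sites — 12:T/G (Tv); 15:G/T (Tv); 20:G/T (Tv); 21:C/A (Tv); 26:T/G (Tv); 30:T/G (Tv); 34:G/A (Ti).
Of the 7 differences, 1 transition and 6 transversions, so the answer is 1.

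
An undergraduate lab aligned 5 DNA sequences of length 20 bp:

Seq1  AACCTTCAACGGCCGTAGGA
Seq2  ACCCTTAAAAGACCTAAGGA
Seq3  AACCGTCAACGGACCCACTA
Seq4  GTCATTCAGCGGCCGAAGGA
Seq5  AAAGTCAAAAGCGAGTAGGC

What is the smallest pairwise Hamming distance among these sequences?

5

Pairwise Hamming distances:
  Seq1 vs Seq2: 6
  Seq1 vs Seq3: 6
  Seq1 vs Seq4: 5
  Seq1 vs Seq5: 9
  Seq2 vs Seq3: 10
  Seq2 vs Seq4: 8
  Seq2 vs Seq5: 10
  Seq3 vs Seq4: 10
  Seq3 vs Seq5: 14
  Seq4 vs Seq5: 13
The smallest is 5, between Seq1 and Seq4.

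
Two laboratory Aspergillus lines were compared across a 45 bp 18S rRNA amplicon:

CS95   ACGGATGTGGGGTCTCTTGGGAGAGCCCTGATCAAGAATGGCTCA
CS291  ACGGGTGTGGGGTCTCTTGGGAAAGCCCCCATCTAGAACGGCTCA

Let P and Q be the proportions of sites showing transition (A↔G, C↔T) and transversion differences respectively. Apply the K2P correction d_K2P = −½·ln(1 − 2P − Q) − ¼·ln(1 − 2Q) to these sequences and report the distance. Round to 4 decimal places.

0.1489

Differing sites — 5:A/G (Ti); 23:G/A (Ti); 29:T/C (Ti); 30:G/C (Tv); 34:A/T (Tv); 39:T/C (Ti).
Of the 6 differences, 4 transitions and 2 transversions over 45 sites: P = 4/45 = 0.088889, Q = 2/45 = 0.044444.
d = −0.5·ln(0.777778) − 0.25·ln(0.911112) = −0.5·(-0.251314) − 0.25·(-0.093089) = 0.1489.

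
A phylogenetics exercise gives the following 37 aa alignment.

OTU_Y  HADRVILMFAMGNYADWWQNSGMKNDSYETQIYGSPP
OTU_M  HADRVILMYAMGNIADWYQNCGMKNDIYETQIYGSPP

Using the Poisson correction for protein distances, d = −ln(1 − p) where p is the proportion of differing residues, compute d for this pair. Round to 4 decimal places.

Differing sites — 9:F/Y; 14:Y/I; 18:W/Y; 21:S/C; 27:S/I.
p = 5/37 = 0.135135.
d = −ln(1 − 0.135135) = −ln(0.864865) = 0.1452.

0.1452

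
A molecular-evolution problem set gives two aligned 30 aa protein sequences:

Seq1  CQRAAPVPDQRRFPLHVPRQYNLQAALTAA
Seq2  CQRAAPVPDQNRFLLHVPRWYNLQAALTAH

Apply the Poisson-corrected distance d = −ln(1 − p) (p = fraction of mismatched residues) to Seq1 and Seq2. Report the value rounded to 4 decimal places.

The sequences differ at positions 11 (R/N), 14 (P/L), 20 (Q/W), 30 (A/H).
p = 4/30 = 0.133333.
d = −ln(1 − 0.133333) = −ln(0.866667) = 0.1431.

0.1431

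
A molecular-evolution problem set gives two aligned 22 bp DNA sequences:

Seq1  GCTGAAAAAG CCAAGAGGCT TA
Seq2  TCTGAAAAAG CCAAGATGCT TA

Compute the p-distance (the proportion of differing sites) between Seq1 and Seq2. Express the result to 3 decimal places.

Differing sites — 1:G/T; 17:G/T.
There are 2 differences over 22 sites, so p = 2/22 = 0.091.

0.091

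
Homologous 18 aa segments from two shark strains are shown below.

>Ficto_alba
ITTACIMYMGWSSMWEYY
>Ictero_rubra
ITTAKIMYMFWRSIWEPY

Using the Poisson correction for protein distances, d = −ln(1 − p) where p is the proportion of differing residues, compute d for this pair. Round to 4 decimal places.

The sequences differ at positions 5 (C/K), 10 (G/F), 12 (S/R), 14 (M/I), 17 (Y/P).
p = 5/18 = 0.277778.
d = −ln(1 − 0.277778) = −ln(0.722222) = 0.3254.

0.3254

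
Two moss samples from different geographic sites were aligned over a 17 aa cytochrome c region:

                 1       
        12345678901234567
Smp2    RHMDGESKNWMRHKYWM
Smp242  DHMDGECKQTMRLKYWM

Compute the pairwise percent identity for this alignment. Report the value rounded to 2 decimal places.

Differing sites — 1:R/D; 7:S/C; 9:N/Q; 10:W/T; 13:H/L.
12 of the 17 sites match, so the percent identity is 12/17 × 100 = 70.59%.

70.59%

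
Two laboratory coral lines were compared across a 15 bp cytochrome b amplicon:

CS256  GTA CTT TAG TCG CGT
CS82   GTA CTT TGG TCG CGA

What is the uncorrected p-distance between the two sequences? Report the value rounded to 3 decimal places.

0.133

The sequences differ at positions 8 (A/G), 15 (T/A).
There are 2 differences over 15 sites, so p = 2/15 = 0.133.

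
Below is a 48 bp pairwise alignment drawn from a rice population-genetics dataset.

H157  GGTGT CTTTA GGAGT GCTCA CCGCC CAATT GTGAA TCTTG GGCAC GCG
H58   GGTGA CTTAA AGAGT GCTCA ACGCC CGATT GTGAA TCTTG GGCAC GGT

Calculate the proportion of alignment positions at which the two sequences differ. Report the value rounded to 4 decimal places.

Mismatches occur at site 5 (T/A), site 9 (T/A), site 11 (G/A), site 21 (C/A), site 27 (A/G), site 47 (C/G), site 48 (G/T).
There are 7 differences over 48 sites, so p = 7/48 = 0.1458.

0.1458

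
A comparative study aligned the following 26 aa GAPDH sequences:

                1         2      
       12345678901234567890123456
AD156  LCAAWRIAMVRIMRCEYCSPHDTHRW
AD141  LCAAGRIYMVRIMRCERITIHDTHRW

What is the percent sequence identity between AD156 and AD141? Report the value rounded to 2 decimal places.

Differing sites — 5:W/G; 8:A/Y; 17:Y/R; 18:C/I; 19:S/T; 20:P/I.
20 of the 26 sites match, so the percent identity is 20/26 × 100 = 76.92%.

76.92%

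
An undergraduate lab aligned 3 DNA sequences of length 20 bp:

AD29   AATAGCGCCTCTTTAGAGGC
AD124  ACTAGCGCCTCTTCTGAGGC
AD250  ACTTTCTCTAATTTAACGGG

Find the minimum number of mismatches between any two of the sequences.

3

Pairwise Hamming distances:
  AD29 vs AD124: 3
  AD29 vs AD250: 10
  AD124 vs AD250: 11
The smallest is 3, between AD29 and AD124.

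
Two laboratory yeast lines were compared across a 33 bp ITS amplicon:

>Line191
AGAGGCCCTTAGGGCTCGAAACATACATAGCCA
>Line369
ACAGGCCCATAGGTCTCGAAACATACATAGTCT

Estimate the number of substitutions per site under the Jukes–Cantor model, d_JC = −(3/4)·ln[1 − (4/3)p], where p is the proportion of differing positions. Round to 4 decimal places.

0.1693

The sequences differ at positions 2 (G/C), 9 (T/A), 14 (G/T), 31 (C/T), 33 (A/T).
p = 5/33 = 0.151515.
d = −0.75 · ln(1 − (4/3)·0.151515) = −0.75 · ln(0.797980) = −0.75 · (-0.225672) = 0.1693.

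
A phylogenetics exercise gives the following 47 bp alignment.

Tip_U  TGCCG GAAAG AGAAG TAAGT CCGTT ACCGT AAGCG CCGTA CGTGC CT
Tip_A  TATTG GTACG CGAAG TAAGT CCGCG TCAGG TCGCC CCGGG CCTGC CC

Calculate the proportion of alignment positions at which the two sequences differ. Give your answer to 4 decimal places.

The sequences differ at positions 2 (G/A), 3 (C/T), 4 (C/T), 7 (A/T), 9 (A/C), 11 (A/C), 24 (T/C), 25 (T/G), 26 (A/T), 28 (C/A), 30 (T/G), 31 (A/T), 32 (A/C), 35 (G/C), 39 (T/G), 40 (A/G), 42 (G/C), 47 (T/C).
There are 18 differences over 47 sites, so p = 18/47 = 0.3830.

0.3830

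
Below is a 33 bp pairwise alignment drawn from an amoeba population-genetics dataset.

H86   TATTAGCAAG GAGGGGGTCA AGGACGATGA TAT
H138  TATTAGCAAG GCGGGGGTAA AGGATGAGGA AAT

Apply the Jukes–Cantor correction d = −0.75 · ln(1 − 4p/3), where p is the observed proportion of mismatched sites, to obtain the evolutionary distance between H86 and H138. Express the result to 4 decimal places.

The sequences differ at positions 12 (A/C), 19 (C/A), 25 (C/T), 28 (T/G), 31 (T/A).
p = 5/33 = 0.151515.
d = −0.75 · ln(1 − (4/3)·0.151515) = −0.75 · ln(0.797980) = −0.75 · (-0.225672) = 0.1693.

0.1693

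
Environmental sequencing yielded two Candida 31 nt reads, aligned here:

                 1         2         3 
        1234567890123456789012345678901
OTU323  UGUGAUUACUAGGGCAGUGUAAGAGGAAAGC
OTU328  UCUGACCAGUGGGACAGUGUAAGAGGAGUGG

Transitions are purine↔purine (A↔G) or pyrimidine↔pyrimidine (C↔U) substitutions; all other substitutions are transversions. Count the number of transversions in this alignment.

4

Differing sites — 2:G/C (Tv); 6:U/C (Ti); 7:U/C (Ti); 9:C/G (Tv); 11:A/G (Ti); 14:G/A (Ti); 28:A/G (Ti); 29:A/U (Tv); 31:C/G (Tv).
Of the 9 differences, 5 transitions and 4 transversions, so the answer is 4.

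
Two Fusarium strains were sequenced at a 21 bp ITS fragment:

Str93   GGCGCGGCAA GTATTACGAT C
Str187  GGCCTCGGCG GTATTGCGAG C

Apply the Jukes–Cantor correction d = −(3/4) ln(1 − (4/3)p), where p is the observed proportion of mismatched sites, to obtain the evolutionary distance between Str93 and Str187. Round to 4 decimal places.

0.5319

Mismatches occur at site 4 (G/C), site 5 (C/T), site 6 (G/C), site 8 (C/G), site 9 (A/C), site 10 (A/G), site 16 (A/G), site 20 (T/G).
p = 8/21 = 0.380952.
d = −0.75 · ln(1 − (4/3)·0.380952) = −0.75 · ln(0.492064) = −0.75 · (-0.709146) = 0.5319.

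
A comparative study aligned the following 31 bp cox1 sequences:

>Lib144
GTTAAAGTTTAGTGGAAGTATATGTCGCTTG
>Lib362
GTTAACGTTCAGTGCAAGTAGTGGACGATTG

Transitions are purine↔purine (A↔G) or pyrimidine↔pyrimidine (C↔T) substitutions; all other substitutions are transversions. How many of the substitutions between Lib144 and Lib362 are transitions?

1

Mismatches occur at site 6 (A→C, transversion), site 10 (T→C, transition), site 15 (G→C, transversion), site 21 (T→G, transversion), site 22 (A→T, transversion), site 23 (T→G, transversion), site 25 (T→A, transversion), site 28 (C→A, transversion).
Of the 8 differences, 1 transition and 7 transversions, so the answer is 1.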